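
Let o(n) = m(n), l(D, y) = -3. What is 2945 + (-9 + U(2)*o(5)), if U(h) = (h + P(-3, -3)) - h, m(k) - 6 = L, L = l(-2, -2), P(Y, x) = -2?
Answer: 2930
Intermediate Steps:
L = -3
m(k) = 3 (m(k) = 6 - 3 = 3)
o(n) = 3
U(h) = -2 (U(h) = (h - 2) - h = (-2 + h) - h = -2)
2945 + (-9 + U(2)*o(5)) = 2945 + (-9 - 2*3) = 2945 + (-9 - 6) = 2945 - 15 = 2930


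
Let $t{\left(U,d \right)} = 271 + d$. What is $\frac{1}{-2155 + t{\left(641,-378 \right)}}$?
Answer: $- \frac{1}{2262} \approx -0.00044209$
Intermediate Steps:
$\frac{1}{-2155 + t{\left(641,-378 \right)}} = \frac{1}{-2155 + \left(271 - 378\right)} = \frac{1}{-2155 - 107} = \frac{1}{-2262} = - \frac{1}{2262}$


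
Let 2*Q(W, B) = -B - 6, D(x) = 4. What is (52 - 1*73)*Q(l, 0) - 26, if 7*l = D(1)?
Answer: 37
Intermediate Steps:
l = 4/7 (l = (⅐)*4 = 4/7 ≈ 0.57143)
Q(W, B) = -3 - B/2 (Q(W, B) = (-B - 6)/2 = (-6 - B)/2 = -3 - B/2)
(52 - 1*73)*Q(l, 0) - 26 = (52 - 1*73)*(-3 - ½*0) - 26 = (52 - 73)*(-3 + 0) - 26 = -21*(-3) - 26 = 63 - 26 = 37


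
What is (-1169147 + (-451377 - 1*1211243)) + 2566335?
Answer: -265432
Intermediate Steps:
(-1169147 + (-451377 - 1*1211243)) + 2566335 = (-1169147 + (-451377 - 1211243)) + 2566335 = (-1169147 - 1662620) + 2566335 = -2831767 + 2566335 = -265432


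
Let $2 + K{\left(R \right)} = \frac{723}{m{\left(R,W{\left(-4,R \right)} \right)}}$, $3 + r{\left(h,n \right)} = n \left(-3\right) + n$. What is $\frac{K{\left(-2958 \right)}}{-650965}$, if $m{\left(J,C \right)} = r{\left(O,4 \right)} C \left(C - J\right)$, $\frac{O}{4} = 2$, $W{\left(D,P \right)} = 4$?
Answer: $\frac{261379}{84838966520} \approx 3.0809 \cdot 10^{-6}$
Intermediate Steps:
$O = 8$ ($O = 4 \cdot 2 = 8$)
$r{\left(h,n \right)} = -3 - 2 n$ ($r{\left(h,n \right)} = -3 + \left(n \left(-3\right) + n\right) = -3 + \left(- 3 n + n\right) = -3 - 2 n$)
$m{\left(J,C \right)} = - 11 C \left(C - J\right)$ ($m{\left(J,C \right)} = \left(-3 - 8\right) C \left(C - J\right) = - 11 C \left(C - J\right)$)
$K{\left(R \right)} = -2 + \frac{723}{-176 + 44 R}$ ($K{\left(R \right)} = -2 + \frac{723}{11 \cdot 4 \left(R - 4\right)} = -2 + \frac{723}{11 \cdot 4 \left(-4 + R\right)} = -2 + \frac{723}{-176 + 44 R}$)
$\frac{K{\left(-2958 \right)}}{-650965} = \frac{\frac{1}{44} \frac{1}{-4 - 2958} \left(1075 - -260304\right)}{-650965} = \frac{1075 + 260304}{44 \left(-2962\right)} \left(- \frac{1}{650965}\right) = \frac{1}{44} \left(- \frac{1}{2962}\right) 261379 \left(- \frac{1}{650965}\right) = \left(- \frac{261379}{130328}\right) \left(- \frac{1}{650965}\right) = \frac{261379}{84838966520}$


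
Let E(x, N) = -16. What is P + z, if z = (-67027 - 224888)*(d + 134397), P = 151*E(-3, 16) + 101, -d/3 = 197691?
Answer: 133894402225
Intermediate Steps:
d = -593073 (d = -3*197691 = -593073)
P = -2315 (P = 151*(-16) + 101 = -2416 + 101 = -2315)
z = 133894404540 (z = (-67027 - 224888)*(-593073 + 134397) = -291915*(-458676) = 133894404540)
P + z = -2315 + 133894404540 = 133894402225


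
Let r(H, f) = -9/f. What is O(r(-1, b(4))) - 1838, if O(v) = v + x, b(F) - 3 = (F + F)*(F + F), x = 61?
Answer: -119068/67 ≈ -1777.1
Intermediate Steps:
b(F) = 3 + 4*F² (b(F) = 3 + (F + F)*(F + F) = 3 + (2*F)*(2*F) = 3 + 4*F²)
O(v) = 61 + v (O(v) = v + 61 = 61 + v)
O(r(-1, b(4))) - 1838 = (61 - 9/(3 + 4*4²)) - 1838 = (61 - 9/(3 + 4*16)) - 1838 = (61 - 9/(3 + 64)) - 1838 = (61 - 9/67) - 1838 = 4078/67 - 1838 = -119068/67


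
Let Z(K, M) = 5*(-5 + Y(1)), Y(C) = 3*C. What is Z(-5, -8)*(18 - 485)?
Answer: 4670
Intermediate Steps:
Z(K, M) = -10 (Z(K, M) = 5*(-5 + 3*1) = 5*(-5 + 3) = 5*(-2) = -10)
Z(-5, -8)*(18 - 485) = -10*(18 - 485) = -10*(-467) = 4670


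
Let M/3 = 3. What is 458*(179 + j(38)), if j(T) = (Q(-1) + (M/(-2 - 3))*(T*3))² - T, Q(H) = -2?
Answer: 493184018/25 ≈ 1.9727e+7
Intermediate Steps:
M = 9 (M = 3*3 = 9)
j(T) = (-2 - 27*T/5)² - T (j(T) = (-2 + (9/(-2 - 3))*(T*3))² - T = (-2 + (9/(-5))*(3*T))² - T = (-2 + (-⅕*9)*(3*T))² - T = (-2 - 27*T/5)² - T)
458*(179 + j(38)) = 458*(179 + (-1*38 + (10 + 27*38)²/25)) = 458*(179 + (-38 + (10 + 1026)²/25)) = 458*(179 + (-38 + (1/25)*1036²)) = 458*(179 + (-38 + (1/25)*1073296)) = 458*(179 + (-38 + 1073296/25)) = 458*(179 + 1072346/25) = 458*(1076821/25) = 493184018/25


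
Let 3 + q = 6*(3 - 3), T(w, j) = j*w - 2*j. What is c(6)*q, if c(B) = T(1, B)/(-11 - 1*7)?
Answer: -1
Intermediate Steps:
T(w, j) = -2*j + j*w
q = -3 (q = -3 + 6*(3 - 3) = -3 + 6*0 = -3 + 0 = -3)
c(B) = B/18 (c(B) = (B*(-2 + 1))/(-11 - 1*7) = (B*(-1))/(-11 - 7) = -B/(-18) = -B*(-1/18) = B/18)
c(6)*q = ((1/18)*6)*(-3) = (⅓)*(-3) = -1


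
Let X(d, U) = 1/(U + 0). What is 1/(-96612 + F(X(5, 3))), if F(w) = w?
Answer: -3/289835 ≈ -1.0351e-5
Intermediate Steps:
X(d, U) = 1/U
1/(-96612 + F(X(5, 3))) = 1/(-96612 + 1/3) = 1/(-96612 + ⅓) = 1/(-289835/3) = -3/289835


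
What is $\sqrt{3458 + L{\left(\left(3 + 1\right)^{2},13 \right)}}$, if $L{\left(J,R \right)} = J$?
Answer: $3 \sqrt{386} \approx 58.941$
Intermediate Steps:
$\sqrt{3458 + L{\left(\left(3 + 1\right)^{2},13 \right)}} = \sqrt{3458 + \left(3 + 1\right)^{2}} = \sqrt{3458 + 4^{2}} = \sqrt{3458 + 16} = \sqrt{3474} = 3 \sqrt{386}$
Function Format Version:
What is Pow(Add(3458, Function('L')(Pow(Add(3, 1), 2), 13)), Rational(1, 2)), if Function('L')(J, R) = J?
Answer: Mul(3, Pow(386, Rational(1, 2))) ≈ 58.941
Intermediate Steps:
Pow(Add(3458, Function('L')(Pow(Add(3, 1), 2), 13)), Rational(1, 2)) = Pow(Add(3458, Pow(Add(3, 1), 2)), Rational(1, 2)) = Pow(Add(3458, Pow(4, 2)), Rational(1, 2)) = Pow(Add(3458, 16), Rational(1, 2)) = Pow(3474, Rational(1, 2)) = Mul(3, Pow(386, Rational(1, 2)))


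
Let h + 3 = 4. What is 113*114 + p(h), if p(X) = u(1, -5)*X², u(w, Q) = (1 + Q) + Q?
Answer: 12873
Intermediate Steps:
h = 1 (h = -3 + 4 = 1)
u(w, Q) = 1 + 2*Q
p(X) = -9*X² (p(X) = (1 + 2*(-5))*X² = (1 - 10)*X² = -9*X²)
113*114 + p(h) = 113*114 - 9*1² = 12882 - 9*1 = 12882 - 9 = 12873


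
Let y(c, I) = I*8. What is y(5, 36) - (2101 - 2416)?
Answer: 603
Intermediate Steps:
y(c, I) = 8*I
y(5, 36) - (2101 - 2416) = 8*36 - (2101 - 2416) = 288 - 1*(-315) = 288 + 315 = 603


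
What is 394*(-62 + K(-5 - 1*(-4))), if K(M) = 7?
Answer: -21670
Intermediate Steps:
394*(-62 + K(-5 - 1*(-4))) = 394*(-62 + 7) = 394*(-55) = -21670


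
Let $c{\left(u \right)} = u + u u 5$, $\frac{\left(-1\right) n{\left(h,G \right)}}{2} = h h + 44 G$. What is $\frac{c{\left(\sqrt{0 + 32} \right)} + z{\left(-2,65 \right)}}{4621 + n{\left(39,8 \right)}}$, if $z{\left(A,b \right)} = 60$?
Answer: $\frac{44}{175} + \frac{4 \sqrt{2}}{875} \approx 0.25789$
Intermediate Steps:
$n{\left(h,G \right)} = - 88 G - 2 h^{2}$ ($n{\left(h,G \right)} = - 2 \left(h h + 44 G\right) = - 2 \left(h^{2} + 44 G\right) = - 88 G - 2 h^{2}$)
$c{\left(u \right)} = u + 5 u^{2}$ ($c{\left(u \right)} = u + u^{2} \cdot 5 = u + 5 u^{2}$)
$\frac{c{\left(\sqrt{0 + 32} \right)} + z{\left(-2,65 \right)}}{4621 + n{\left(39,8 \right)}} = \frac{\sqrt{0 + 32} \left(1 + 5 \sqrt{0 + 32}\right) + 60}{4621 - \left(704 + 2 \cdot 39^{2}\right)} = \frac{\sqrt{32} \left(1 + 5 \sqrt{32}\right) + 60}{4621 - 3746} = \frac{4 \sqrt{2} \left(1 + 5 \cdot 4 \sqrt{2}\right) + 60}{4621 - 3746} = \frac{4 \sqrt{2} \left(1 + 20 \sqrt{2}\right) + 60}{4621 - 3746} = \frac{4 \sqrt{2} \left(1 + 20 \sqrt{2}\right) + 60}{875} = \left(60 + 4 \sqrt{2} \left(1 + 20 \sqrt{2}\right)\right) \frac{1}{875} = \frac{12}{175} + \frac{4 \sqrt{2} \left(1 + 20 \sqrt{2}\right)}{875}$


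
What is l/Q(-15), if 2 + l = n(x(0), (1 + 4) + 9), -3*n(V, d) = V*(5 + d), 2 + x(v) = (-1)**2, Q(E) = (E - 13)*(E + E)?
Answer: 13/2520 ≈ 0.0051587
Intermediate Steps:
Q(E) = 2*E*(-13 + E) (Q(E) = (-13 + E)*(2*E) = 2*E*(-13 + E))
x(v) = -1 (x(v) = -2 + (-1)**2 = -2 + 1 = -1)
n(V, d) = -V*(5 + d)/3
l = 13/3 (l = -2 - 1/3*(-1)*(5 + ((1 + 4) + 9)) = -2 - 1/3*(-1)*(5 + (5 + 9)) = -2 - 1/3*(-1)*(5 + 14) = -2 - 1/3*(-1)*19 = -2 + 19/3 = 13/3 ≈ 4.3333)
l/Q(-15) = 13/(3*((2*(-15)*(-13 - 15)))) = 13/(3*((2*(-15)*(-28)))) = (13/3)/840 = (13/3)*(1/840) = 13/2520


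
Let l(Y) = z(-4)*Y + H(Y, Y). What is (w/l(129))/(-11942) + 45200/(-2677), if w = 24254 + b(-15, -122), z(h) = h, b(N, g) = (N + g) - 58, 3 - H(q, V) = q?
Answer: -49496189551/2931989604 ≈ -16.881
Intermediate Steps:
H(q, V) = 3 - q
b(N, g) = -58 + N + g
l(Y) = 3 - 5*Y (l(Y) = -4*Y + (3 - Y) = 3 - 5*Y)
w = 24059 (w = 24254 + (-58 - 15 - 122) = 24254 - 195 = 24059)
(w/l(129))/(-11942) + 45200/(-2677) = (24059/(3 - 5*129))/(-11942) + 45200/(-2677) = (24059/(3 - 645))*(-1/11942) + 45200*(-1/2677) = (24059/(-642))*(-1/11942) - 45200/2677 = (24059*(-1/642))*(-1/11942) - 45200/2677 = -24059/642*(-1/11942) - 45200/2677 = 3437/1095252 - 45200/2677 = -49496189551/2931989604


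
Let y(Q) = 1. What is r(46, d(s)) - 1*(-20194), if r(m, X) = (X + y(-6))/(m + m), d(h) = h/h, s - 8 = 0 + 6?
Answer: 928925/46 ≈ 20194.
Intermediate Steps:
s = 14 (s = 8 + (0 + 6) = 8 + 6 = 14)
d(h) = 1
r(m, X) = (1 + X)/(2*m) (r(m, X) = (X + 1)/(m + m) = (1 + X)/((2*m)) = (1 + X)*(1/(2*m)) = (1 + X)/(2*m))
r(46, d(s)) - 1*(-20194) = (½)*(1 + 1)/46 - 1*(-20194) = (½)*(1/46)*2 + 20194 = 1/46 + 20194 = 928925/46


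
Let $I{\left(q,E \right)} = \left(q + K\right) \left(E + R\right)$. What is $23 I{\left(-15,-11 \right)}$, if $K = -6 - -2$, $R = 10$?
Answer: $437$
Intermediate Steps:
$K = -4$ ($K = -6 + 2 = -4$)
$I{\left(q,E \right)} = \left(-4 + q\right) \left(10 + E\right)$ ($I{\left(q,E \right)} = \left(q - 4\right) \left(E + 10\right) = \left(-4 + q\right) \left(10 + E\right)$)
$23 I{\left(-15,-11 \right)} = 23 \left(-40 - -44 + 10 \left(-15\right) - -165\right) = 23 \left(-40 + 44 - 150 + 165\right) = 23 \cdot 19 = 437$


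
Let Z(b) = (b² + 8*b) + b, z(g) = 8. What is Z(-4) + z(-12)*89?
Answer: 692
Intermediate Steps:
Z(b) = b² + 9*b
Z(-4) + z(-12)*89 = -4*(9 - 4) + 8*89 = -4*5 + 712 = -20 + 712 = 692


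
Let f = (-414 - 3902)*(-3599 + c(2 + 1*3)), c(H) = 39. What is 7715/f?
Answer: 1543/3072992 ≈ 0.00050212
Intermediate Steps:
f = 15364960 (f = (-414 - 3902)*(-3599 + 39) = -4316*(-3560) = 15364960)
7715/f = 7715/15364960 = 7715*(1/15364960) = 1543/3072992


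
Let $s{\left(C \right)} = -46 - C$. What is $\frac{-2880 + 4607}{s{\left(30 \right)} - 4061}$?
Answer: $- \frac{1727}{4137} \approx -0.41745$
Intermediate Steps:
$\frac{-2880 + 4607}{s{\left(30 \right)} - 4061} = \frac{-2880 + 4607}{\left(-46 - 30\right) - 4061} = \frac{1727}{\left(-46 - 30\right) - 4061} = \frac{1727}{-76 - 4061} = \frac{1727}{-4137} = 1727 \left(- \frac{1}{4137}\right) = - \frac{1727}{4137}$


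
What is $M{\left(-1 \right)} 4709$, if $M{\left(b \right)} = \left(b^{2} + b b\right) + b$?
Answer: $4709$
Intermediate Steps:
$M{\left(b \right)} = b + 2 b^{2}$ ($M{\left(b \right)} = \left(b^{2} + b^{2}\right) + b = 2 b^{2} + b = b + 2 b^{2}$)
$M{\left(-1 \right)} 4709 = - (1 + 2 \left(-1\right)) 4709 = - (1 - 2) 4709 = \left(-1\right) \left(-1\right) 4709 = 1 \cdot 4709 = 4709$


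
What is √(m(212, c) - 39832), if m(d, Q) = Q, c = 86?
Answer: I*√39746 ≈ 199.36*I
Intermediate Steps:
√(m(212, c) - 39832) = √(86 - 39832) = √(-39746) = I*√39746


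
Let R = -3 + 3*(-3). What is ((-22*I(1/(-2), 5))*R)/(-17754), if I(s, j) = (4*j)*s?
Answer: 40/269 ≈ 0.14870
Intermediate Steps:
R = -12 (R = -3 - 9 = -12)
I(s, j) = 4*j*s
((-22*I(1/(-2), 5))*R)/(-17754) = (-88*5/(-2)*(-12))/(-17754) = (-88*5*(-1)/2*(-12))*(-1/17754) = (-22*(-10)*(-12))*(-1/17754) = (220*(-12))*(-1/17754) = -2640*(-1/17754) = 40/269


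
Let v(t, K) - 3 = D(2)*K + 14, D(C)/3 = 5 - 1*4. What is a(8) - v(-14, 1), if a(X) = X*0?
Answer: -20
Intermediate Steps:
D(C) = 3 (D(C) = 3*(5 - 1*4) = 3*(5 - 4) = 3*1 = 3)
a(X) = 0
v(t, K) = 17 + 3*K (v(t, K) = 3 + (3*K + 14) = 3 + (14 + 3*K) = 17 + 3*K)
a(8) - v(-14, 1) = 0 - (17 + 3*1) = 0 - (17 + 3) = 0 - 1*20 = 0 - 20 = -20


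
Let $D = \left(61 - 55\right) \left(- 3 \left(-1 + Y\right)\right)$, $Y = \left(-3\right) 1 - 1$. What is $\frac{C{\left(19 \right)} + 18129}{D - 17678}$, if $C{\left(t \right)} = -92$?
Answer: $- \frac{18037}{17588} \approx -1.0255$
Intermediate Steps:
$Y = -4$ ($Y = -3 - 1 = -4$)
$D = 90$ ($D = \left(61 - 55\right) \left(- 3 \left(-1 - 4\right)\right) = 6 \left(\left(-3\right) \left(-5\right)\right) = 6 \cdot 15 = 90$)
$\frac{C{\left(19 \right)} + 18129}{D - 17678} = \frac{-92 + 18129}{90 - 17678} = \frac{18037}{-17588} = 18037 \left(- \frac{1}{17588}\right) = - \frac{18037}{17588}$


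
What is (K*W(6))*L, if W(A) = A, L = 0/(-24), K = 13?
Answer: 0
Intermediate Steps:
L = 0 (L = 0*(-1/24) = 0)
(K*W(6))*L = (13*6)*0 = 78*0 = 0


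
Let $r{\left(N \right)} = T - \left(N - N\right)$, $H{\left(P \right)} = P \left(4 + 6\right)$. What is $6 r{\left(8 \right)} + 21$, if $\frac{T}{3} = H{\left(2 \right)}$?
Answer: $381$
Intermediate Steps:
$H{\left(P \right)} = 10 P$ ($H{\left(P \right)} = P 10 = 10 P$)
$T = 60$ ($T = 3 \cdot 10 \cdot 2 = 3 \cdot 20 = 60$)
$r{\left(N \right)} = 60$ ($r{\left(N \right)} = 60 - \left(N - N\right) = 60 - 0 = 60 + 0 = 60$)
$6 r{\left(8 \right)} + 21 = 6 \cdot 60 + 21 = 360 + 21 = 381$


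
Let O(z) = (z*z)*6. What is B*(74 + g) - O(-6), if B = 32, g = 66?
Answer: 4264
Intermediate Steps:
O(z) = 6*z² (O(z) = z²*6 = 6*z²)
B*(74 + g) - O(-6) = 32*(74 + 66) - 6*(-6)² = 32*140 - 6*36 = 4480 - 1*216 = 4480 - 216 = 4264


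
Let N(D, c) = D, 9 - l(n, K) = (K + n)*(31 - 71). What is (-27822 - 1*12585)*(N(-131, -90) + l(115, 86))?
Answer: -319942626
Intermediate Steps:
l(n, K) = 9 + 40*K + 40*n (l(n, K) = 9 - (K + n)*(31 - 71) = 9 - (K + n)*(-40) = 9 - (-40*K - 40*n) = 9 + (40*K + 40*n) = 9 + 40*K + 40*n)
(-27822 - 1*12585)*(N(-131, -90) + l(115, 86)) = (-27822 - 1*12585)*(-131 + (9 + 40*86 + 40*115)) = (-27822 - 12585)*(-131 + (9 + 3440 + 4600)) = -40407*(-131 + 8049) = -40407*7918 = -319942626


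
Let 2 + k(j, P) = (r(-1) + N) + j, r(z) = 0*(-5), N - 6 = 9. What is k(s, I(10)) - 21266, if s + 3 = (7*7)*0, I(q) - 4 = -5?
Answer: -21256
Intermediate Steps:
N = 15 (N = 6 + 9 = 15)
I(q) = -1 (I(q) = 4 - 5 = -1)
r(z) = 0
s = -3 (s = -3 + (7*7)*0 = -3 + 49*0 = -3 + 0 = -3)
k(j, P) = 13 + j (k(j, P) = -2 + ((0 + 15) + j) = -2 + (15 + j) = 13 + j)
k(s, I(10)) - 21266 = (13 - 3) - 21266 = 10 - 21266 = -21256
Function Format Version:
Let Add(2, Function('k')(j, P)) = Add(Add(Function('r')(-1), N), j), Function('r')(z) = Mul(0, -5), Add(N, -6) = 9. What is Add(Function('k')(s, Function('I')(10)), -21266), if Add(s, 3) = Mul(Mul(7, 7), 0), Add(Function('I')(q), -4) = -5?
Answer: -21256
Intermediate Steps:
N = 15 (N = Add(6, 9) = 15)
Function('I')(q) = -1 (Function('I')(q) = Add(4, -5) = -1)
Function('r')(z) = 0
s = -3 (s = Add(-3, Mul(Mul(7, 7), 0)) = Add(-3, Mul(49, 0)) = Add(-3, 0) = -3)
Function('k')(j, P) = Add(13, j) (Function('k')(j, P) = Add(-2, Add(Add(0, 15), j)) = Add(-2, Add(15, j)) = Add(13, j))
Add(Function('k')(s, Function('I')(10)), -21266) = Add(Add(13, -3), -21266) = Add(10, -21266) = -21256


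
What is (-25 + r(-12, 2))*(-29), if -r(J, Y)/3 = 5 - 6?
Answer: 638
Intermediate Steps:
r(J, Y) = 3 (r(J, Y) = -3*(5 - 6) = -3*(-1) = 3)
(-25 + r(-12, 2))*(-29) = (-25 + 3)*(-29) = -22*(-29) = 638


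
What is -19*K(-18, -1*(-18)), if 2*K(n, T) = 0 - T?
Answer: 171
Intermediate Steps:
K(n, T) = -T/2 (K(n, T) = (0 - T)/2 = (-T)/2 = -T/2)
-19*K(-18, -1*(-18)) = -(-19)*(-1*(-18))/2 = -(-19)*18/2 = -19*(-9) = 171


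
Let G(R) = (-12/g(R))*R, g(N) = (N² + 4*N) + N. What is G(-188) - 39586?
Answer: -2414742/61 ≈ -39586.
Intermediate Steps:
g(N) = N² + 5*N
G(R) = -12/(5 + R) (G(R) = (-12*1/(R*(5 + R)))*R = (-12/(R*(5 + R)))*R = -12/(5 + R))
G(-188) - 39586 = -12/(5 - 188) - 39586 = -12/(-183) - 39586 = -12*(-1/183) - 39586 = 4/61 - 39586 = -2414742/61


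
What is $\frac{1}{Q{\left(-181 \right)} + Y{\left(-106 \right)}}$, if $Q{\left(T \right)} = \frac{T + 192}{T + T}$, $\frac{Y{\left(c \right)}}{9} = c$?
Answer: $- \frac{362}{345359} \approx -0.0010482$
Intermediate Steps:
$Y{\left(c \right)} = 9 c$
$Q{\left(T \right)} = \frac{192 + T}{2 T}$
$\frac{1}{Q{\left(-181 \right)} + Y{\left(-106 \right)}} = \frac{1}{\frac{192 - 181}{2 \left(-181\right)} + 9 \left(-106\right)} = \frac{1}{\frac{1}{2} \left(- \frac{1}{181}\right) 11 - 954} = \frac{1}{- \frac{11}{362} - 954} = \frac{1}{- \frac{345359}{362}} = - \frac{362}{345359}$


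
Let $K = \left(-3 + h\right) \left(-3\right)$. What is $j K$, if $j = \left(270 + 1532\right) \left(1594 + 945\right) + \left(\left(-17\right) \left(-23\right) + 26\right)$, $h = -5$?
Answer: $109816680$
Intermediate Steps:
$K = 24$ ($K = \left(-3 - 5\right) \left(-3\right) = \left(-8\right) \left(-3\right) = 24$)
$j = 4575695$ ($j = 1802 \cdot 2539 + \left(391 + 26\right) = 4575278 + 417 = 4575695$)
$j K = 4575695 \cdot 24 = 109816680$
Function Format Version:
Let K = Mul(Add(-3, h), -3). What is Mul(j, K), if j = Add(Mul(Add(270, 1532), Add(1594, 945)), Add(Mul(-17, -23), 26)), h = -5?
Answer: 109816680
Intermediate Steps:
K = 24 (K = Mul(Add(-3, -5), -3) = Mul(-8, -3) = 24)
j = 4575695 (j = Add(Mul(1802, 2539), Add(391, 26)) = Add(4575278, 417) = 4575695)
Mul(j, K) = Mul(4575695, 24) = 109816680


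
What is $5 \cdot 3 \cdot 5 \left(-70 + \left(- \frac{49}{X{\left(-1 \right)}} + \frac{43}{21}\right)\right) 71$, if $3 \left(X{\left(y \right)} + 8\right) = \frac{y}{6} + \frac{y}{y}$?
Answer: $- \frac{319200025}{973} \approx -3.2806 \cdot 10^{5}$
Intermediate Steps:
$X{\left(y \right)} = - \frac{23}{3} + \frac{y}{18}$ ($X{\left(y \right)} = -8 + \frac{\frac{y}{6} + \frac{y}{y}}{3} = -8 + \frac{y \frac{1}{6} + 1}{3} = -8 + \frac{\frac{y}{6} + 1}{3} = -8 + \frac{1 + \frac{y}{6}}{3} = -8 + \left(\frac{1}{3} + \frac{y}{18}\right) = - \frac{23}{3} + \frac{y}{18}$)
$5 \cdot 3 \cdot 5 \left(-70 + \left(- \frac{49}{X{\left(-1 \right)}} + \frac{43}{21}\right)\right) 71 = 5 \cdot 3 \cdot 5 \left(-70 - \left(- \frac{43}{21} + \frac{49}{- \frac{23}{3} + \frac{1}{18} \left(-1\right)}\right)\right) 71 = 15 \cdot 5 \left(-70 - \left(- \frac{43}{21} + \frac{49}{- \frac{23}{3} - \frac{1}{18}}\right)\right) 71 = 75 \left(-70 - \left(- \frac{43}{21} + \frac{49}{- \frac{139}{18}}\right)\right) 71 = 75 \left(-70 + \left(\left(-49\right) \left(- \frac{18}{139}\right) + \frac{43}{21}\right)\right) 71 = 75 \left(-70 + \left(\frac{882}{139} + \frac{43}{21}\right)\right) 71 = 75 \left(-70 + \frac{24499}{2919}\right) 71 = 75 \left(- \frac{179831}{2919}\right) 71 = \left(- \frac{4495775}{973}\right) 71 = - \frac{319200025}{973}$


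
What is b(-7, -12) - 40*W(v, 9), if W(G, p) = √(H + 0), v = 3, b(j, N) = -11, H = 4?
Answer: -91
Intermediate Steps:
W(G, p) = 2 (W(G, p) = √(4 + 0) = √4 = 2)
b(-7, -12) - 40*W(v, 9) = -11 - 40*2 = -11 - 80 = -91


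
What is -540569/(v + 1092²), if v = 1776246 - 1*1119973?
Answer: -540569/1848737 ≈ -0.29240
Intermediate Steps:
v = 656273 (v = 1776246 - 1119973 = 656273)
-540569/(v + 1092²) = -540569/(656273 + 1092²) = -540569/(656273 + 1192464) = -540569/1848737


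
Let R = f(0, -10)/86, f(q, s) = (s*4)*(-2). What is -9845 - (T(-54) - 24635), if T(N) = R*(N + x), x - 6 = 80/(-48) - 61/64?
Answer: 15311875/1032 ≈ 14837.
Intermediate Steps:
x = 649/192 (x = 6 + (80/(-48) - 61/64) = 6 + (80*(-1/48) - 61*1/64) = 6 + (-5/3 - 61/64) = 6 - 503/192 = 649/192 ≈ 3.3802)
f(q, s) = -8*s (f(q, s) = (4*s)*(-2) = -8*s)
R = 40/43 (R = -8*(-10)/86 = 80*(1/86) = 40/43 ≈ 0.93023)
T(N) = 3245/1032 + 40*N/43 (T(N) = 40*(N + 649/192)/43 = 40*(649/192 + N)/43 = 3245/1032 + 40*N/43)
-9845 - (T(-54) - 24635) = -9845 - ((3245/1032 + (40/43)*(-54)) - 24635) = -9845 - ((3245/1032 - 2160/43) - 24635) = -9845 - (-48595/1032 - 24635) = -9845 - 1*(-25471915/1032) = -9845 + 25471915/1032 = 15311875/1032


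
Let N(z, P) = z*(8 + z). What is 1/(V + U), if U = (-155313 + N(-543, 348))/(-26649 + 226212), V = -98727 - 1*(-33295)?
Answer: -1547/101222256 ≈ -1.5283e-5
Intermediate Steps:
V = -65432 (V = -98727 + 33295 = -65432)
U = 1048/1547 (U = (-155313 - 543*(8 - 543))/(-26649 + 226212) = (-155313 - 543*(-535))/199563 = (-155313 + 290505)*(1/199563) = 135192*(1/199563) = 1048/1547 ≈ 0.67744)
1/(V + U) = 1/(-65432 + 1048/1547) = 1/(-101222256/1547) = -1547/101222256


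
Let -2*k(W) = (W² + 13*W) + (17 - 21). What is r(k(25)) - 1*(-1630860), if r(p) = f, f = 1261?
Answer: 1632121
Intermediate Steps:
k(W) = 2 - 13*W/2 - W²/2 (k(W) = -((W² + 13*W) + (17 - 21))/2 = -((W² + 13*W) - 4)/2 = -(-4 + W² + 13*W)/2 = 2 - 13*W/2 - W²/2)
r(p) = 1261
r(k(25)) - 1*(-1630860) = 1261 - 1*(-1630860) = 1261 + 1630860 = 1632121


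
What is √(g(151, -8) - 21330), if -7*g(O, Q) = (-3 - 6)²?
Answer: 3*I*√116193/7 ≈ 146.09*I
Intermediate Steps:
g(O, Q) = -81/7 (g(O, Q) = -(-3 - 6)²/7 = -⅐*(-9)² = -⅐*81 = -81/7)
√(g(151, -8) - 21330) = √(-81/7 - 21330) = √(-149391/7) = 3*I*√116193/7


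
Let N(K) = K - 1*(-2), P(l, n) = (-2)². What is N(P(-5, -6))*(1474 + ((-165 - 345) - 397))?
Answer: 3402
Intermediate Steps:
P(l, n) = 4
N(K) = 2 + K (N(K) = K + 2 = 2 + K)
N(P(-5, -6))*(1474 + ((-165 - 345) - 397)) = (2 + 4)*(1474 + ((-165 - 345) - 397)) = 6*(1474 + (-510 - 397)) = 6*(1474 - 907) = 6*567 = 3402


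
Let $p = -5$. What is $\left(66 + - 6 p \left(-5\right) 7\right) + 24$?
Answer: $-960$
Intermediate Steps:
$\left(66 + - 6 p \left(-5\right) 7\right) + 24 = \left(66 + - 6 \left(\left(-5\right) \left(-5\right)\right) 7\right) + 24 = \left(66 + \left(-6\right) 25 \cdot 7\right) + 24 = \left(66 - 1050\right) + 24 = -984 + 24 = -960$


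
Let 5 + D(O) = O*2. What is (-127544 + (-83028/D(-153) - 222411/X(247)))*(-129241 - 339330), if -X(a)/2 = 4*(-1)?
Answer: 180791124116399/2488 ≈ 7.2665e+10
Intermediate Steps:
D(O) = -5 + 2*O (D(O) = -5 + O*2 = -5 + 2*O)
X(a) = 8 (X(a) = -8*(-1) = -2*(-4) = 8)
(-127544 + (-83028/D(-153) - 222411/X(247)))*(-129241 - 339330) = (-127544 + (-83028/(-5 + 2*(-153)) - 222411/8))*(-129241 - 339330) = (-127544 + (-83028/(-5 - 306) - 222411*⅛))*(-468571) = (-127544 + (-83028/(-311) - 222411/8))*(-468571) = (-127544 + (-83028*(-1/311) - 222411/8))*(-468571) = (-127544 + (83028/311 - 222411/8))*(-468571) = (-127544 - 68505597/2488)*(-468571) = -385835069/2488*(-468571) = 180791124116399/2488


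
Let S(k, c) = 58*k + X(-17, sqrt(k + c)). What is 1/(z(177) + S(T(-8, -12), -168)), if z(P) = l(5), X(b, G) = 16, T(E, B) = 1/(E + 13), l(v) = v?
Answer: 5/163 ≈ 0.030675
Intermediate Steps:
T(E, B) = 1/(13 + E)
z(P) = 5
S(k, c) = 16 + 58*k (S(k, c) = 58*k + 16 = 16 + 58*k)
1/(z(177) + S(T(-8, -12), -168)) = 1/(5 + (16 + 58/(13 - 8))) = 1/(5 + (16 + 58/5)) = 1/(5 + 138/5) = 1/(163/5) = 5/163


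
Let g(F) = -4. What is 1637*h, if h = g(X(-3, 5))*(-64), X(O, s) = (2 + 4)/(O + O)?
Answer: 419072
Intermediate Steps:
X(O, s) = 3/O (X(O, s) = 6/((2*O)) = 6*(1/(2*O)) = 3/O)
h = 256 (h = -4*(-64) = 256)
1637*h = 1637*256 = 419072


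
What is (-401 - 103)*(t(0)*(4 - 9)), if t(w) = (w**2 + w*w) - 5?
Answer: -12600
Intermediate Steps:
t(w) = -5 + 2*w**2 (t(w) = (w**2 + w**2) - 5 = 2*w**2 - 5 = -5 + 2*w**2)
(-401 - 103)*(t(0)*(4 - 9)) = (-401 - 103)*((-5 + 2*0**2)*(4 - 9)) = -504*(-5 + 2*0)*(-5) = -504*(-5 + 0)*(-5) = -(-2520)*(-5) = -504*25 = -12600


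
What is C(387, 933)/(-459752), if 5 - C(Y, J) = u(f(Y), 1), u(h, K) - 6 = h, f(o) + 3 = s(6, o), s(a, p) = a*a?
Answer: 17/229876 ≈ 7.3953e-5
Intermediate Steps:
s(a, p) = a**2
f(o) = 33 (f(o) = -3 + 6**2 = -3 + 36 = 33)
u(h, K) = 6 + h
C(Y, J) = -34 (C(Y, J) = 5 - (6 + 33) = 5 - 1*39 = 5 - 39 = -34)
C(387, 933)/(-459752) = -34/(-459752) = -34*(-1/459752) = 17/229876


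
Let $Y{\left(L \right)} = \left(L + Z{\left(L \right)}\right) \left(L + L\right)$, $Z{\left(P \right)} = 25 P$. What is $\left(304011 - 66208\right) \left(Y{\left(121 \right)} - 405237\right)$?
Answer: $84680459285$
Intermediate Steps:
$Y{\left(L \right)} = 52 L^{2}$ ($Y{\left(L \right)} = \left(L + 25 L\right) \left(L + L\right) = 26 L 2 L = 52 L^{2}$)
$\left(304011 - 66208\right) \left(Y{\left(121 \right)} - 405237\right) = \left(304011 - 66208\right) \left(52 \cdot 121^{2} - 405237\right) = 237803 \left(52 \cdot 14641 - 405237\right) = 237803 \left(761332 - 405237\right) = 237803 \cdot 356095 = 84680459285$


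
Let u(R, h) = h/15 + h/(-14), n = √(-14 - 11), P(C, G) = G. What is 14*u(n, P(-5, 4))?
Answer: -4/15 ≈ -0.26667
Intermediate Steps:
n = 5*I (n = √(-25) = 5*I ≈ 5.0*I)
u(R, h) = -h/210 (u(R, h) = h*(1/15) + h*(-1/14) = h/15 - h/14 = -h/210)
14*u(n, P(-5, 4)) = 14*(-1/210*4) = 14*(-2/105) = -4/15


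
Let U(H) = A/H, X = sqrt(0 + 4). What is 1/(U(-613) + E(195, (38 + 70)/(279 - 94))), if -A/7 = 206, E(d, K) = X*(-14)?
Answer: -613/15722 ≈ -0.038990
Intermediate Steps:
X = 2 (X = sqrt(4) = 2)
E(d, K) = -28 (E(d, K) = 2*(-14) = -28)
A = -1442 (A = -7*206 = -1442)
U(H) = -1442/H
1/(U(-613) + E(195, (38 + 70)/(279 - 94))) = 1/(-1442/(-613) - 28) = 1/(-1442*(-1/613) - 28) = 1/(1442/613 - 28) = 1/(-15722/613) = -613/15722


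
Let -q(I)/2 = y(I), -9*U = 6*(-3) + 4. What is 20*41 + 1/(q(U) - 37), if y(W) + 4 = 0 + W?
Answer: 236971/289 ≈ 819.97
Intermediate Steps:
y(W) = -4 + W (y(W) = -4 + (0 + W) = -4 + W)
U = 14/9 (U = -(6*(-3) + 4)/9 = -(-18 + 4)/9 = -⅑*(-14) = 14/9 ≈ 1.5556)
q(I) = 8 - 2*I (q(I) = -2*(-4 + I) = 8 - 2*I)
20*41 + 1/(q(U) - 37) = 20*41 + 1/((8 - 2*14/9) - 37) = 820 + 1/((8 - 28/9) - 37) = 820 + 1/(44/9 - 37) = 820 + 1/(-289/9) = 820 - 9/289 = 236971/289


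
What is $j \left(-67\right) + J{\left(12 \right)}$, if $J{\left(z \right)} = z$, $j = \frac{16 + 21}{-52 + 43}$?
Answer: $\frac{2587}{9} \approx 287.44$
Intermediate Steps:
$j = - \frac{37}{9}$ ($j = \frac{37}{-9} = 37 \left(- \frac{1}{9}\right) = - \frac{37}{9} \approx -4.1111$)
$j \left(-67\right) + J{\left(12 \right)} = \left(- \frac{37}{9}\right) \left(-67\right) + 12 = \frac{2479}{9} + 12 = \frac{2587}{9}$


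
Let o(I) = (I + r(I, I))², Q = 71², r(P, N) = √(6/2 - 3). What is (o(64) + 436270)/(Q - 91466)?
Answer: -440366/86425 ≈ -5.0954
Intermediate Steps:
r(P, N) = 0 (r(P, N) = √(6*(½) - 3) = √(3 - 3) = √0 = 0)
Q = 5041
o(I) = I² (o(I) = (I + 0)² = I²)
(o(64) + 436270)/(Q - 91466) = (64² + 436270)/(5041 - 91466) = (4096 + 436270)/(-86425) = 440366*(-1/86425) = -440366/86425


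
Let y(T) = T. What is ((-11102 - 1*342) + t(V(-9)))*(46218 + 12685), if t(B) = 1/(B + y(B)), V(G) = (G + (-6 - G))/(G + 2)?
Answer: -8088618863/12 ≈ -6.7405e+8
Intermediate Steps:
V(G) = -6/(2 + G)
t(B) = 1/(2*B) (t(B) = 1/(B + B) = 1/(2*B))
((-11102 - 1*342) + t(V(-9)))*(46218 + 12685) = ((-11102 - 1*342) + 1/(2*((-6/(2 - 9)))))*(46218 + 12685) = ((-11102 - 342) + 1/(2*((-6/(-7)))))*58903 = (-11444 + 1/(2*((-6*(-⅐)))))*58903 = (-11444 + 1/(2*(6/7)))*58903 = (-11444 + (½)*(7/6))*58903 = (-11444 + 7/12)*58903 = -137321/12*58903 = -8088618863/12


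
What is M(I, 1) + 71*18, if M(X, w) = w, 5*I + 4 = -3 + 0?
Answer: 1279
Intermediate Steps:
I = -7/5 (I = -4/5 + (-3 + 0)/5 = -4/5 + (1/5)*(-3) = -4/5 - 3/5 = -7/5 ≈ -1.4000)
M(I, 1) + 71*18 = 1 + 71*18 = 1 + 1278 = 1279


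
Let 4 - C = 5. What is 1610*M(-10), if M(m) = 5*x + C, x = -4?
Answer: -33810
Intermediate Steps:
C = -1 (C = 4 - 1*5 = 4 - 5 = -1)
M(m) = -21 (M(m) = 5*(-4) - 1 = -20 - 1 = -21)
1610*M(-10) = 1610*(-21) = -33810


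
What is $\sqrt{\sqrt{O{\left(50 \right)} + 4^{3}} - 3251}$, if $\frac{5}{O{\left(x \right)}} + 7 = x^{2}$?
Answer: $\frac{\sqrt{-2245013811 + 831 \sqrt{44197289}}}{831} \approx 56.947 i$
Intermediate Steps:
$O{\left(x \right)} = \frac{5}{-7 + x^{2}}$
$\sqrt{\sqrt{O{\left(50 \right)} + 4^{3}} - 3251} = \sqrt{\sqrt{\frac{5}{-7 + 50^{2}} + 4^{3}} - 3251} = \sqrt{\sqrt{\frac{5}{-7 + 2500} + 64} - 3251} = \sqrt{\sqrt{\frac{5}{2493} + 64} - 3251} = \sqrt{\sqrt{\frac{159557}{2493}} - 3251} = \sqrt{\frac{\sqrt{44197289}}{831} - 3251} = \sqrt{-3251 + \frac{\sqrt{44197289}}{831}}$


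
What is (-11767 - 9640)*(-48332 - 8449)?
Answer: 1215510867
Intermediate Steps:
(-11767 - 9640)*(-48332 - 8449) = -21407*(-56781) = 1215510867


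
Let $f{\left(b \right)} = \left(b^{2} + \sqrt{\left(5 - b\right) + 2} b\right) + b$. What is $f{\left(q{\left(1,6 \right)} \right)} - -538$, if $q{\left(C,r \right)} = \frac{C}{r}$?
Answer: $\frac{19375}{36} + \frac{\sqrt{246}}{36} \approx 538.63$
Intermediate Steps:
$f{\left(b \right)} = b + b^{2} + b \sqrt{7 - b}$ ($f{\left(b \right)} = \left(b^{2} + \sqrt{7 - b} b\right) + b = \left(b^{2} + b \sqrt{7 - b}\right) + b = b + b^{2} + b \sqrt{7 - b}$)
$f{\left(q{\left(1,6 \right)} \right)} - -538 = 1 \cdot \frac{1}{6} \left(1 + 1 \cdot \frac{1}{6} + \sqrt{7 - 1 \cdot \frac{1}{6}}\right) - -538 = 1 \cdot \frac{1}{6} \left(1 + 1 \cdot \frac{1}{6} + \sqrt{7 - 1 \cdot \frac{1}{6}}\right) + 538 = \frac{1 + \frac{1}{6} + \sqrt{7 - \frac{1}{6}}}{6} + 538 = \frac{1 + \frac{1}{6} + \sqrt{\frac{41}{6}}}{6} + 538 = \frac{1 + \frac{1}{6} + \frac{\sqrt{246}}{6}}{6} + 538 = \frac{\frac{7}{6} + \frac{\sqrt{246}}{6}}{6} + 538 = \left(\frac{7}{36} + \frac{\sqrt{246}}{36}\right) + 538 = \frac{19375}{36} + \frac{\sqrt{246}}{36}$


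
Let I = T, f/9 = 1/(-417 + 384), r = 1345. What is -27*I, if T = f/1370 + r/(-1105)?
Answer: 109471311/3330470 ≈ 32.870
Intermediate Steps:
f = -3/11 (f = 9/(-417 + 384) = 9/(-33) = 9*(-1/33) = -3/11 ≈ -0.27273)
T = -4054493/3330470 (T = -3/11/1370 + 1345/(-1105) = -3/11*1/1370 + 1345*(-1/1105) = -3/15070 - 269/221 = -4054493/3330470 ≈ -1.2174)
I = -4054493/3330470 ≈ -1.2174
-27*I = -27*(-4054493/3330470) = 109471311/3330470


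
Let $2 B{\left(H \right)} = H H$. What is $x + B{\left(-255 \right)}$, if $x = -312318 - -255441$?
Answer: $- \frac{48729}{2} \approx -24365.0$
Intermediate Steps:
$B{\left(H \right)} = \frac{H^{2}}{2}$ ($B{\left(H \right)} = \frac{H H}{2} = \frac{H^{2}}{2}$)
$x = -56877$ ($x = -312318 + \left(\left(-175572 + 265158\right) + 165855\right) = -312318 + \left(89586 + 165855\right) = -312318 + 255441 = -56877$)
$x + B{\left(-255 \right)} = -56877 + \frac{\left(-255\right)^{2}}{2} = -56877 + \frac{1}{2} \cdot 65025 = -56877 + \frac{65025}{2} = - \frac{48729}{2}$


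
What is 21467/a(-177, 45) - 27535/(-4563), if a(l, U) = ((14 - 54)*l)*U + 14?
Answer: 8870990411/1453835682 ≈ 6.1018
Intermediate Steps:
a(l, U) = 14 - 40*U*l (a(l, U) = (-40*l)*U + 14 = -40*U*l + 14 = 14 - 40*U*l)
21467/a(-177, 45) - 27535/(-4563) = 21467/(14 - 40*45*(-177)) - 27535/(-4563) = 21467/(14 + 318600) - 27535*(-1/4563) = 21467/318614 + 27535/4563 = 8870990411/1453835682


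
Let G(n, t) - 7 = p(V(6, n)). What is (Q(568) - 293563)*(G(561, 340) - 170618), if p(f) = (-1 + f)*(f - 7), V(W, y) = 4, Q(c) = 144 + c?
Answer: 49966237620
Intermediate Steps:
p(f) = (-1 + f)*(-7 + f)
G(n, t) = -2 (G(n, t) = 7 + (7 + 4² - 8*4) = 7 + (7 + 16 - 32) = 7 - 9 = -2)
(Q(568) - 293563)*(G(561, 340) - 170618) = ((144 + 568) - 293563)*(-2 - 170618) = (712 - 293563)*(-170620) = -292851*(-170620) = 49966237620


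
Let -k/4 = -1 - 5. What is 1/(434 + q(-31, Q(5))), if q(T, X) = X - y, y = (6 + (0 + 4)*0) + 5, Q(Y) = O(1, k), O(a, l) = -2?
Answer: 1/421 ≈ 0.0023753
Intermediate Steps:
k = 24 (k = -4*(-1 - 5) = -4*(-6) = 24)
Q(Y) = -2
y = 11 (y = (6 + 4*0) + 5 = (6 + 0) + 5 = 6 + 5 = 11)
q(T, X) = -11 + X (q(T, X) = X - 1*11 = X - 11 = -11 + X)
1/(434 + q(-31, Q(5))) = 1/(434 + (-11 - 2)) = 1/(434 - 13) = 1/421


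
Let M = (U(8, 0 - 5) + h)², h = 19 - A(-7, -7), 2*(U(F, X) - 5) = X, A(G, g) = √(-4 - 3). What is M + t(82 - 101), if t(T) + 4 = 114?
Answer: 2261/4 - 43*I*√7 ≈ 565.25 - 113.77*I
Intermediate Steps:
A(G, g) = I*√7 (A(G, g) = √(-7) = I*√7)
U(F, X) = 5 + X/2
t(T) = 110 (t(T) = -4 + 114 = 110)
h = 19 - I*√7 ≈ 19.0 - 2.6458*I
M = (43/2 - I*√7)² (M = ((5 + (0 - 5)/2) + (19 - I*√7))² = ((5 + (½)*(-5)) + (19 - I*√7))² = ((5 - 5/2) + (19 - I*√7))² = (5/2 + (19 - I*√7))² = (43/2 - I*√7)² ≈ 455.25 - 113.77*I)
M + t(82 - 101) = (1821/4 - 43*I*√7) + 110 = 2261/4 - 43*I*√7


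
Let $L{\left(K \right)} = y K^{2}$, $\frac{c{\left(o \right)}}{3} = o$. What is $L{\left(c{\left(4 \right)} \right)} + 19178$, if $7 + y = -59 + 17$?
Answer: $12122$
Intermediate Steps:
$y = -49$ ($y = -7 + \left(-59 + 17\right) = -7 - 42 = -49$)
$c{\left(o \right)} = 3 o$
$L{\left(K \right)} = - 49 K^{2}$
$L{\left(c{\left(4 \right)} \right)} + 19178 = - 49 \left(3 \cdot 4\right)^{2} + 19178 = - 49 \cdot 12^{2} + 19178 = \left(-49\right) 144 + 19178 = -7056 + 19178 = 12122$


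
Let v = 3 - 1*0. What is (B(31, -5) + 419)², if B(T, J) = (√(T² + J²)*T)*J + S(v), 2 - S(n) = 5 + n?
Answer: 23859219 - 128030*√986 ≈ 1.9839e+7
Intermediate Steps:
v = 3 (v = 3 + 0 = 3)
S(n) = -3 - n (S(n) = 2 - (5 + n) = 2 + (-5 - n) = -3 - n)
B(T, J) = -6 + J*T*√(J² + T²) (B(T, J) = (√(T² + J²)*T)*J + (-3 - 1*3) = (√(J² + T²)*T)*J + (-3 - 3) = (T*√(J² + T²))*J - 6 = J*T*√(J² + T²) - 6 = -6 + J*T*√(J² + T²))
(B(31, -5) + 419)² = ((-6 - 5*31*√((-5)² + 31²)) + 419)² = ((-6 - 5*31*√(25 + 961)) + 419)² = ((-6 - 5*31*√986) + 419)² = ((-6 - 155*√986) + 419)² = (413 - 155*√986)²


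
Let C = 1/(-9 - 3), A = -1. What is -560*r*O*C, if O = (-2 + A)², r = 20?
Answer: 8400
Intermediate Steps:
C = -1/12 (C = 1/(-12) = -1/12 ≈ -0.083333)
O = 9 (O = (-2 - 1)² = (-3)² = 9)
-560*r*O*C = -560*20*9*(-1)/12 = -100800*(-1)/12 = -560*(-15) = 8400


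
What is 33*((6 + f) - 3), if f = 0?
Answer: 99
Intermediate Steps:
33*((6 + f) - 3) = 33*((6 + 0) - 3) = 33*(6 - 3) = 33*3 = 99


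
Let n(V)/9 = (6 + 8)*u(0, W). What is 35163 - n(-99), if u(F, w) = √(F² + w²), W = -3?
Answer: 34785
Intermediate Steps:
n(V) = 378 (n(V) = 9*((6 + 8)*√(0² + (-3)²)) = 9*(14*√(0 + 9)) = 9*(14*√9) = 9*(14*3) = 9*42 = 378)
35163 - n(-99) = 35163 - 1*378 = 35163 - 378 = 34785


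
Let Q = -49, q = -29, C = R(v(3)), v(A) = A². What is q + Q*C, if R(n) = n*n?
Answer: -3998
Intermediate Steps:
R(n) = n²
C = 81 (C = (3²)² = 9² = 81)
q + Q*C = -29 - 49*81 = -29 - 3969 = -3998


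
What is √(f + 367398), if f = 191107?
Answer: √558505 ≈ 747.33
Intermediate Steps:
√(f + 367398) = √(191107 + 367398) = √558505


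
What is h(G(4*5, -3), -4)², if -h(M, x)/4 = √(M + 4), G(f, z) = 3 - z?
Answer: 160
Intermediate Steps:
h(M, x) = -4*√(4 + M) (h(M, x) = -4*√(M + 4) = -4*√(4 + M))
h(G(4*5, -3), -4)² = (-4*√(4 + (3 - 1*(-3))))² = (-4*√(4 + (3 + 3)))² = (-4*√(4 + 6))² = (-4*√10)² = 160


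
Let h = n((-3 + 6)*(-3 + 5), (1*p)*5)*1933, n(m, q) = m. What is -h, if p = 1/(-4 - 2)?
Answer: -11598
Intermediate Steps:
p = -⅙ (p = 1/(-6) = -⅙ ≈ -0.16667)
h = 11598 (h = ((-3 + 6)*(-3 + 5))*1933 = (3*2)*1933 = 6*1933 = 11598)
-h = -1*11598 = -11598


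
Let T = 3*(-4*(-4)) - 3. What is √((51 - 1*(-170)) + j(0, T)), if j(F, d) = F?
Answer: √221 ≈ 14.866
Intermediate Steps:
T = 45 (T = 3*16 - 3 = 48 - 3 = 45)
√((51 - 1*(-170)) + j(0, T)) = √((51 - 1*(-170)) + 0) = √((51 + 170) + 0) = √(221 + 0) = √221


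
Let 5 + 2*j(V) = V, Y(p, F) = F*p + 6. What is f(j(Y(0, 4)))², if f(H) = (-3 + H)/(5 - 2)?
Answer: 25/36 ≈ 0.69444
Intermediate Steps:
Y(p, F) = 6 + F*p
j(V) = -5/2 + V/2
f(H) = -1 + H/3 (f(H) = (-3 + H)/3 = (-3 + H)*(⅓) = -1 + H/3)
f(j(Y(0, 4)))² = (-1 + (-5/2 + (6 + 4*0)/2)/3)² = (-1 + (-5/2 + (6 + 0)/2)/3)² = (-1 + (-5/2 + (½)*6)/3)² = (-1 + (-5/2 + 3)/3)² = (-1 + (⅓)*(½))² = (-1 + ⅙)² = (-⅚)² = 25/36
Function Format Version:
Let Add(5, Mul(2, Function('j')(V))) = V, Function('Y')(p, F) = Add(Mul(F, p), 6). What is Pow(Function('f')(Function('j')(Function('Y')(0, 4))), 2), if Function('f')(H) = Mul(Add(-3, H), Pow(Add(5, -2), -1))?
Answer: Rational(25, 36) ≈ 0.69444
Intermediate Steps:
Function('Y')(p, F) = Add(6, Mul(F, p))
Function('j')(V) = Add(Rational(-5, 2), Mul(Rational(1, 2), V))
Function('f')(H) = Add(-1, Mul(Rational(1, 3), H)) (Function('f')(H) = Mul(Add(-3, H), Pow(3, -1)) = Mul(Add(-3, H), Rational(1, 3)) = Add(-1, Mul(Rational(1, 3), H)))
Pow(Function('f')(Function('j')(Function('Y')(0, 4))), 2) = Pow(Add(-1, Mul(Rational(1, 3), Add(Rational(-5, 2), Mul(Rational(1, 2), Add(6, Mul(4, 0)))))), 2) = Pow(Add(-1, Mul(Rational(1, 3), Add(Rational(-5, 2), Mul(Rational(1, 2), Add(6, 0))))), 2) = Pow(Add(-1, Mul(Rational(1, 3), Add(Rational(-5, 2), Mul(Rational(1, 2), 6)))), 2) = Pow(Add(-1, Mul(Rational(1, 3), Add(Rational(-5, 2), 3))), 2) = Pow(Add(-1, Mul(Rational(1, 3), Rational(1, 2))), 2) = Pow(Add(-1, Rational(1, 6)), 2) = Pow(Rational(-5, 6), 2) = Rational(25, 36)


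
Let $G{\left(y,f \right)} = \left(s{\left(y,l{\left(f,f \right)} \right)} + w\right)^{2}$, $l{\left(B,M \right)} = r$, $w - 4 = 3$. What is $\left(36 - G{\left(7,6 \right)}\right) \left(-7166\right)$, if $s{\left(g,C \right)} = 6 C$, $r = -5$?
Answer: $3532838$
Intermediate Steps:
$w = 7$ ($w = 4 + 3 = 7$)
$l{\left(B,M \right)} = -5$
$G{\left(y,f \right)} = 529$ ($G{\left(y,f \right)} = \left(6 \left(-5\right) + 7\right)^{2} = \left(-30 + 7\right)^{2} = \left(-23\right)^{2} = 529$)
$\left(36 - G{\left(7,6 \right)}\right) \left(-7166\right) = \left(36 - 529\right) \left(-7166\right) = \left(-493\right) \left(-7166\right) = 3532838$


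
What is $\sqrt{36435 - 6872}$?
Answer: $\sqrt{29563} \approx 171.94$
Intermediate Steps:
$\sqrt{36435 - 6872} = \sqrt{29563}$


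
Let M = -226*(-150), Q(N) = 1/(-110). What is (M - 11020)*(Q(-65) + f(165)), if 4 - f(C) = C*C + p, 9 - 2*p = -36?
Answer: -623331488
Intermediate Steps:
p = 45/2 (p = 9/2 - ½*(-36) = 9/2 + 18 = 45/2 ≈ 22.500)
Q(N) = -1/110
f(C) = -37/2 - C² (f(C) = 4 - (C*C + 45/2) = 4 - (C² + 45/2) = 4 - (45/2 + C²) = 4 + (-45/2 - C²) = -37/2 - C²)
M = 33900
(M - 11020)*(Q(-65) + f(165)) = (33900 - 11020)*(-1/110 + (-37/2 - 1*165²)) = 22880*(-1/110 + (-37/2 - 1*27225)) = 22880*(-1/110 + (-37/2 - 27225)) = 22880*(-1/110 - 54487/2) = 22880*(-1498393/55) = -623331488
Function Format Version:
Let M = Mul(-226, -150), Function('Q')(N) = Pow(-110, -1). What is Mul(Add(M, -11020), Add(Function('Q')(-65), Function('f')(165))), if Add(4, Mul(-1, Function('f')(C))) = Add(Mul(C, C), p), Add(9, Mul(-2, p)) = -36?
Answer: -623331488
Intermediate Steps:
p = Rational(45, 2) (p = Add(Rational(9, 2), Mul(Rational(-1, 2), -36)) = Add(Rational(9, 2), 18) = Rational(45, 2) ≈ 22.500)
Function('Q')(N) = Rational(-1, 110)
Function('f')(C) = Add(Rational(-37, 2), Mul(-1, Pow(C, 2))) (Function('f')(C) = Add(4, Mul(-1, Add(Mul(C, C), Rational(45, 2)))) = Add(4, Mul(-1, Add(Pow(C, 2), Rational(45, 2)))) = Add(4, Mul(-1, Add(Rational(45, 2), Pow(C, 2)))) = Add(4, Add(Rational(-45, 2), Mul(-1, Pow(C, 2)))) = Add(Rational(-37, 2), Mul(-1, Pow(C, 2))))
M = 33900
Mul(Add(M, -11020), Add(Function('Q')(-65), Function('f')(165))) = Mul(Add(33900, -11020), Add(Rational(-1, 110), Add(Rational(-37, 2), Mul(-1, Pow(165, 2))))) = Mul(22880, Add(Rational(-1, 110), Add(Rational(-37, 2), Mul(-1, 27225)))) = Mul(22880, Add(Rational(-1, 110), Add(Rational(-37, 2), -27225))) = Mul(22880, Add(Rational(-1, 110), Rational(-54487, 2))) = Mul(22880, Rational(-1498393, 55)) = -623331488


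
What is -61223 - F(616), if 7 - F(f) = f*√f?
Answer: -61230 + 1232*√154 ≈ -45941.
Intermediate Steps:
F(f) = 7 - f^(3/2) (F(f) = 7 - f*√f = 7 - f^(3/2))
-61223 - F(616) = -61223 - (7 - 616^(3/2)) = -61223 - (7 - 1232*√154) = -61223 + (-7 + 1232*√154) = -61230 + 1232*√154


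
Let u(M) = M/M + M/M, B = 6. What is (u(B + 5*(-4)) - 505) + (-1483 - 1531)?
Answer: -3517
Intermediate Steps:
u(M) = 2 (u(M) = 1 + 1 = 2)
(u(B + 5*(-4)) - 505) + (-1483 - 1531) = (2 - 505) + (-1483 - 1531) = -503 - 3014 = -3517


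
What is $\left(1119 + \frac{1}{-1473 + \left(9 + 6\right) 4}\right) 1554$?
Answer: $\frac{819033628}{471} \approx 1.7389 \cdot 10^{6}$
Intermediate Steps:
$\left(1119 + \frac{1}{-1473 + \left(9 + 6\right) 4}\right) 1554 = \left(1119 + \frac{1}{-1473 + 15 \cdot 4}\right) 1554 = \left(1119 + \frac{1}{-1473 + 60}\right) 1554 = \left(1119 + \frac{1}{-1413}\right) 1554 = \left(1119 - \frac{1}{1413}\right) 1554 = \frac{1581146}{1413} \cdot 1554 = \frac{819033628}{471}$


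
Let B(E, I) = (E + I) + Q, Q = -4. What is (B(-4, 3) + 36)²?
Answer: 961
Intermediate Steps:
B(E, I) = -4 + E + I (B(E, I) = (E + I) - 4 = -4 + E + I)
(B(-4, 3) + 36)² = ((-4 - 4 + 3) + 36)² = (-5 + 36)² = 31² = 961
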